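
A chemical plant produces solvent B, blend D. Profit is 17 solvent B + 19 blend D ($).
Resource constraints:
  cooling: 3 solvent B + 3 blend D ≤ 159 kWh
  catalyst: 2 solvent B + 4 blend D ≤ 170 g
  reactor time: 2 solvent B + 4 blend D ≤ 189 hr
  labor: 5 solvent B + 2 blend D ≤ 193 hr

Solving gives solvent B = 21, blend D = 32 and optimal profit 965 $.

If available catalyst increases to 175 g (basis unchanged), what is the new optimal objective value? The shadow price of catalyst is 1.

Δb = 5, so new z* = 965 + (1)·(5) = 965 + 5 = 970.

970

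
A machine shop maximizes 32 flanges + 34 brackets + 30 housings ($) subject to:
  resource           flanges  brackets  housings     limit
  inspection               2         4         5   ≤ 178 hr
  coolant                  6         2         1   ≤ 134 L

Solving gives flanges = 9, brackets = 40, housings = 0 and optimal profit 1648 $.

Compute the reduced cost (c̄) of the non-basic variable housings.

Check each constraint at x*: inspection 178/178 (tight); coolant 134/134 (tight).
From A_Bᵀ y = c: 2·y_inspection + 6·y_coolant = 32; 4·y_inspection + 2·y_coolant = 34.
This yields shadow prices y_inspection = 7, y_coolant = 3.
Reduced cost of housings: c₃ − yᵀa₃ = 30 − (7·5 + 3·1) = 30 − 38 = -8.

-8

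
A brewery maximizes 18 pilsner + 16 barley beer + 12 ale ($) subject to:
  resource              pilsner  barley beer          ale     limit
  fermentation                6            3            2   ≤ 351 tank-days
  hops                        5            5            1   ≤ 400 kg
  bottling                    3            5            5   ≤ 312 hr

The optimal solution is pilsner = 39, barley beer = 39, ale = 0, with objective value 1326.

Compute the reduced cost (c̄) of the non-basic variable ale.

-2

At the optimum: fermentation uses 351 of 351 (binding); hops uses 390 of 400 (slack = 10); bottling uses 312 of 312 (binding).
Since hops is not tight, its dual is 0.
The binding rows give the dual system: 6·y_fermentation + 3·y_bottling = 18 and 3·y_fermentation + 5·y_bottling = 16.
Solving: y_fermentation = 2, y_bottling = 2.
Reduced cost of ale: c₃ − yᵀa₃ = 12 − (2·2 + 2·5) = 12 − 14 = -2.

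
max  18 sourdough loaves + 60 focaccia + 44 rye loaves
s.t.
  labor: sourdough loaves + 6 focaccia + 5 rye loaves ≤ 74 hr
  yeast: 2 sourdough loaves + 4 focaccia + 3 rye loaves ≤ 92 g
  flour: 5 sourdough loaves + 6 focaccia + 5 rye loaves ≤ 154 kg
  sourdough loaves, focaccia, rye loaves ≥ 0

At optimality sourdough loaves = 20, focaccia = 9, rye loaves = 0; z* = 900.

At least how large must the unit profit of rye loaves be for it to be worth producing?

50

Binding: labor and flour. Non-binding: yeast (16 unused).
By complementary slackness, y = 0 for the non-binding constraint.
The binding rows give the dual system: 1·y_labor + 5·y_flour = 18 and 6·y_labor + 6·y_flour = 60.
This yields shadow prices y_labor = 8, y_flour = 2.
rye loaves enters the basis when its profit ≥ yᵀa₃ = 8·5 + 2·5 = 50.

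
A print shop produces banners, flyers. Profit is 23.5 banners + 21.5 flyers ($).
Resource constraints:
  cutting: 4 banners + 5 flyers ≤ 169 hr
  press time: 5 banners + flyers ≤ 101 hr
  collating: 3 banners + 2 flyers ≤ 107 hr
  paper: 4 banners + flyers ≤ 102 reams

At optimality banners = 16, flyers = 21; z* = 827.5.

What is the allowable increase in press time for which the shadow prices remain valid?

22.3125

Binding constraints: cutting, press time. The basis is B = [[4,5],[5,1]] with det -21.
Per unit increase in press time, x* moves by d = (0.2381, -0.1905).
The basis stays optimal until paper becomes binding; allowable increase = 22.3125 hr.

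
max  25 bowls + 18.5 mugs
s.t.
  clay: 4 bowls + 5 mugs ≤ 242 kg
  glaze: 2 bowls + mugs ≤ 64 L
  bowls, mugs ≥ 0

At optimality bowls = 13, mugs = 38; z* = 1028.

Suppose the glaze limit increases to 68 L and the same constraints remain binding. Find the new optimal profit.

1062

Check each constraint at x*: clay 242/242 (tight); glaze 64/64 (tight).
The binding rows give the dual system: 4·y_clay + 2·y_glaze = 25 and 5·y_clay + 1·y_glaze = 18.5.
This yields shadow prices y_clay = 2, y_glaze = 8.5.
Δz = y_glaze·Δb = 8.5 × (4) = 34, so new z* = 1028 + 34 = 1062.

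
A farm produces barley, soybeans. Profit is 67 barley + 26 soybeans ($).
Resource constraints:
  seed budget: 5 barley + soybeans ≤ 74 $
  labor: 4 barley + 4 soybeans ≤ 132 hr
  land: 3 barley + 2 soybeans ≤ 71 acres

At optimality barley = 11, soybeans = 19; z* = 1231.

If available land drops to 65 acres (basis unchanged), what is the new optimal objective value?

1177

At the optimum: seed budget uses 74 of 74 (binding); labor uses 120 of 132 (slack = 12); land uses 71 of 71 (binding).
Slack constraints have shadow price 0 (complementary slackness).
Dual feasibility on the basic columns requires 5·y_seed budget + 3·y_land = 67, 1·y_seed budget + 2·y_land = 26.
Solving: y_seed budget = 8, y_land = 9.
Δz = y_land·Δb = 9 × (-6) = -54, so new z* = 1231 − 54 = 1177.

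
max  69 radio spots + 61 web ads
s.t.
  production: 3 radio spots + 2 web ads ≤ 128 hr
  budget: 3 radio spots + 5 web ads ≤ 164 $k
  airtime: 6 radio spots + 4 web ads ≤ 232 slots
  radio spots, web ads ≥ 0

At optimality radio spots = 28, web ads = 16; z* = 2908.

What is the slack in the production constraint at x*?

12

production used = 3·28 + 2·16 = 116; slack = 128 − 116 = 12.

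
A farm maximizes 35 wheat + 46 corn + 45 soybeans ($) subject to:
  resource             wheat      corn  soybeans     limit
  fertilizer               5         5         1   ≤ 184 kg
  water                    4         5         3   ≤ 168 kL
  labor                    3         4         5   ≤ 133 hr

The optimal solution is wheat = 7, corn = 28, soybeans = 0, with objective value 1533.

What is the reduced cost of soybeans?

-6

Binding: water and labor. Non-binding: fertilizer (9 unused).
Slack constraints have shadow price 0 (complementary slackness).
Dual feasibility on the basic columns requires 4·y_water + 3·y_labor = 35, 5·y_water + 4·y_labor = 46.
Solving: y_water = 2, y_labor = 9.
Reduced cost of soybeans: c₃ − yᵀa₃ = 45 − (2·3 + 9·5) = 45 − 51 = -6.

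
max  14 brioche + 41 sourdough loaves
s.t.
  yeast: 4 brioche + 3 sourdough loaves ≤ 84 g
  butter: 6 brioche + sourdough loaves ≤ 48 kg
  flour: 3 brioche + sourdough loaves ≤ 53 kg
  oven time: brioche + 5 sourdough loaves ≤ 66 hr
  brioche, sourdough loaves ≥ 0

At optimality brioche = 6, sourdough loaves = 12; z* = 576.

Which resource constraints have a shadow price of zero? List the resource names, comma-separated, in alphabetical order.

yeast: 60/84 (slack 24)
butter: 48/48 (binding)
flour: 30/53 (slack 23)
oven time: 66/66 (binding)
By complementary slackness, a constraint with positive slack has shadow price 0 → flour, yeast.

flour, yeast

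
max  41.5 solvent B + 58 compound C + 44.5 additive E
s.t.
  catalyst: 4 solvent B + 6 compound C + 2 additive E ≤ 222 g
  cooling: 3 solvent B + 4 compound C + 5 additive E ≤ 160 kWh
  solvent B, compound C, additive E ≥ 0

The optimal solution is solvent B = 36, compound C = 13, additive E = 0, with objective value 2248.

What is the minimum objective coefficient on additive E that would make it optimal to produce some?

Check each constraint at x*: catalyst 222/222 (tight); cooling 160/160 (tight).
The binding rows give the dual system: 4·y_catalyst + 3·y_cooling = 41.5 and 6·y_catalyst + 4·y_cooling = 58.
Solving: y_catalyst = 4, y_cooling = 8.5.
additive E enters the basis when its profit ≥ yᵀa₃ = 4·2 + 8.5·5 = 50.5.

50.5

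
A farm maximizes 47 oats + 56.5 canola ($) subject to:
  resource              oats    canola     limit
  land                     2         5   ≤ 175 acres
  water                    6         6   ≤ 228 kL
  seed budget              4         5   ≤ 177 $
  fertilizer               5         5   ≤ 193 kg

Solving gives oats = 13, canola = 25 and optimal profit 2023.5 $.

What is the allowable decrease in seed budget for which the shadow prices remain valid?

Binding constraints: water, seed budget. The basis is B = [[6,6],[4,5]] with det 6.
Per unit decrease in seed budget, x* moves by d = (1, -1).
The basis stays optimal until canola reaches 0; allowable decrease = 25 $.

25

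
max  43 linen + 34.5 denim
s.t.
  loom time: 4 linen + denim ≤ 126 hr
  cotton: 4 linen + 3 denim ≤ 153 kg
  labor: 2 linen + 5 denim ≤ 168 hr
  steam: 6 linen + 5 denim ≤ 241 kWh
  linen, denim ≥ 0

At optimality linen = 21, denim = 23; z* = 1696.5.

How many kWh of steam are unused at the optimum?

0

steam used = 6·21 + 5·23 = 241; slack = 241 − 241 = 0.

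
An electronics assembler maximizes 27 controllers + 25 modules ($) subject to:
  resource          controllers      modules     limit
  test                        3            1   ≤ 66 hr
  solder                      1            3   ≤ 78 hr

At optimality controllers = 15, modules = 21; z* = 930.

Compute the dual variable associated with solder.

Check each constraint at x*: test 66/66 (tight); solder 78/78 (tight).
Dual feasibility on the basic columns requires 3·y_test + 1·y_solder = 27, 1·y_test + 3·y_solder = 25.
This yields shadow prices y_test = 7, y_solder = 6.
Shadow price of solder = 6.

6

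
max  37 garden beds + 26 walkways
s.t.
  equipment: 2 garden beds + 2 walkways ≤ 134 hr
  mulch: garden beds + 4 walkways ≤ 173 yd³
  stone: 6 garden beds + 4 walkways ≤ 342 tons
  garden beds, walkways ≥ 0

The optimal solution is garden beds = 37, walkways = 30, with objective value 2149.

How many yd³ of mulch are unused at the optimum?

16

mulch used = 1·37 + 4·30 = 157; slack = 173 − 157 = 16.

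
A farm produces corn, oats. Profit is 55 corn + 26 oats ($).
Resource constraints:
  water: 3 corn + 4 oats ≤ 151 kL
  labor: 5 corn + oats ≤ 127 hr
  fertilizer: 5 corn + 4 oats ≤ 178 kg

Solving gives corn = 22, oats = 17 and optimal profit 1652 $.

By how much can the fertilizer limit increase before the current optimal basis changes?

Binding constraints: labor, fertilizer. The basis is B = [[5,1],[5,4]] with det 15.
Per unit increase in fertilizer, x* moves by d = (-0.0667, 0.3333).
The basis stays optimal until water becomes binding; allowable increase = 15 kg.

15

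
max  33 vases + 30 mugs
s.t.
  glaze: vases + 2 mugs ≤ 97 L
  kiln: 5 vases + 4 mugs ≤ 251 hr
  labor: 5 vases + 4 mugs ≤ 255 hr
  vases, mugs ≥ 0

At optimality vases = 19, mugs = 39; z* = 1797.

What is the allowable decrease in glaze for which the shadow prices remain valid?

46.8

Binding constraints: glaze, kiln. The basis is B = [[1,2],[5,4]] with det -6.
Per unit decrease in glaze, x* moves by d = (0.6667, -0.8333).
The basis stays optimal until mugs reaches 0; allowable decrease = 46.8 L.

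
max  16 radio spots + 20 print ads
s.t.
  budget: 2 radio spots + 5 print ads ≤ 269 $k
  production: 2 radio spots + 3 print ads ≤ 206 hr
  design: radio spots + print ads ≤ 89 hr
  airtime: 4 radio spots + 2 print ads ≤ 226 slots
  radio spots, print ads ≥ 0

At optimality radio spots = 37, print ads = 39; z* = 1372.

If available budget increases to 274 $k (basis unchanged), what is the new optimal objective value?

1387

Check each constraint at x*: budget 269/269 (tight); production 191/206 (slack 15); design 76/89 (slack 13); airtime 226/226 (tight).
Since production, design are not tight, their duals are 0.
The binding rows give the dual system: 2·y_budget + 4·y_airtime = 16 and 5·y_budget + 2·y_airtime = 20.
This yields shadow prices y_budget = 3, y_airtime = 2.5.
Δz = y_budget·Δb = 3 × (5) = 15, so new z* = 1372 + 15 = 1387.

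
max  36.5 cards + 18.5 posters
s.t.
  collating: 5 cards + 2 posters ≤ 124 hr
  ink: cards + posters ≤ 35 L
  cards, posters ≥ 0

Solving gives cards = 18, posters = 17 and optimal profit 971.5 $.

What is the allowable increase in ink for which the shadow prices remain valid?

Binding constraints: collating, ink. The basis is B = [[5,2],[1,1]] with det 3.
Per unit increase in ink, x* moves by d = (-0.6667, 1.6667).
The basis stays optimal until cards reaches 0; allowable increase = 27 L.

27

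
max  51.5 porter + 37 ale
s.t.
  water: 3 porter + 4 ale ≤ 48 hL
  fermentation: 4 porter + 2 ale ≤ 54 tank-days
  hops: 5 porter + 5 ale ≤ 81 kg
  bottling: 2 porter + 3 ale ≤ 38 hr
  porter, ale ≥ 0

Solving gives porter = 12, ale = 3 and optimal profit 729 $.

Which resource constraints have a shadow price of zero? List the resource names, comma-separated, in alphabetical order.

water: 48/48 (binding)
fermentation: 54/54 (binding)
hops: 75/81 (slack 6)
bottling: 33/38 (slack 5)
By complementary slackness, a constraint with positive slack has shadow price 0 → bottling, hops.

bottling, hops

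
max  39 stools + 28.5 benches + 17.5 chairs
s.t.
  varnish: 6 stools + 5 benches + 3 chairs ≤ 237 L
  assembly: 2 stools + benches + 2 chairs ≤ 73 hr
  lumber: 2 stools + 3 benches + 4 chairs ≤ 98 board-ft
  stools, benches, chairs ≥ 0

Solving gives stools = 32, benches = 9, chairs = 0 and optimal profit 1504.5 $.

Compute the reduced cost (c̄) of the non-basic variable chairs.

-8

Binding: varnish and assembly. Non-binding: lumber (7 unused).
Slack constraints have shadow price 0 (complementary slackness).
From A_Bᵀ y = c: 6·y_varnish + 2·y_assembly = 39; 5·y_varnish + 1·y_assembly = 28.5.
Solving: y_varnish = 4.5, y_assembly = 6.
Reduced cost of chairs: c₃ − yᵀa₃ = 17.5 − (4.5·3 + 6·2) = 17.5 − 25.5 = -8.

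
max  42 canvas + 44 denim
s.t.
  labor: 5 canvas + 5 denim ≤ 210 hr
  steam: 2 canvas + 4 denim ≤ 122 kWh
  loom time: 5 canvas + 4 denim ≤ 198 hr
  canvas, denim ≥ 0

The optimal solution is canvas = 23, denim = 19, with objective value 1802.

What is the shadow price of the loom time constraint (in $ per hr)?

0

At the optimum: labor uses 210 of 210 (binding); steam uses 122 of 122 (binding); loom time uses 191 of 198 (slack = 7).
By complementary slackness, y = 0 for the non-binding constraint.
The binding rows give the dual system: 5·y_labor + 2·y_steam = 42 and 5·y_labor + 4·y_steam = 44.
This yields shadow prices y_labor = 8, y_steam = 1.
Shadow price of loom time = 0.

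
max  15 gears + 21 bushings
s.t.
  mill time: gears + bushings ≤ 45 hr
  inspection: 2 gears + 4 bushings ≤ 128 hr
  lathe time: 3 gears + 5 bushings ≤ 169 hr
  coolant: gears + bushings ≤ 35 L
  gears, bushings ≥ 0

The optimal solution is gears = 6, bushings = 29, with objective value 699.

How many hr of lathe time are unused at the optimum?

lathe time used = 3·6 + 5·29 = 163; slack = 169 − 163 = 6.

6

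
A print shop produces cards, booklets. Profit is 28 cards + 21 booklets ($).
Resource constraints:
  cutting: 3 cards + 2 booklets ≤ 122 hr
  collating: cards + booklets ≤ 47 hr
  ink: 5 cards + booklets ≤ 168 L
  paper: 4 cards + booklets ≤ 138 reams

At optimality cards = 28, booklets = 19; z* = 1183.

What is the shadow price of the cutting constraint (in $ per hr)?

Binding: cutting and collating. Non-binding: ink (9 unused), paper (7 unused).
By complementary slackness, y = 0 for the non-binding constraints.
Dual feasibility on the basic columns requires 3·y_cutting + 1·y_collating = 28, 2·y_cutting + 1·y_collating = 21.
This yields shadow prices y_cutting = 7, y_collating = 7.
Shadow price of cutting = 7.

7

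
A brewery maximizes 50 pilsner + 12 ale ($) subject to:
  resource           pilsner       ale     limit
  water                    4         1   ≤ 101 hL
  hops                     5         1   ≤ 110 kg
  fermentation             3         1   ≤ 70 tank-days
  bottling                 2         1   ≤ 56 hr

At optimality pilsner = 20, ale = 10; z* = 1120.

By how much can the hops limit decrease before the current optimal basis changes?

12

Binding constraints: hops, fermentation. The basis is B = [[5,1],[3,1]] with det 2.
Per unit decrease in hops, x* moves by d = (-0.5, 1.5).
The basis stays optimal until bottling becomes binding; allowable decrease = 12 kg.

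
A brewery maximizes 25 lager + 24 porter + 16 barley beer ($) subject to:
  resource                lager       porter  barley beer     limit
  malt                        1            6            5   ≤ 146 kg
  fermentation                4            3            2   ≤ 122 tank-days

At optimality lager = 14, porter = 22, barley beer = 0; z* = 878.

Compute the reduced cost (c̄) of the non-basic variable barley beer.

At the optimum: malt uses 146 of 146 (binding); fermentation uses 122 of 122 (binding).
The binding rows give the dual system: 1·y_malt + 4·y_fermentation = 25 and 6·y_malt + 3·y_fermentation = 24.
→ y_malt = 1 and y_fermentation = 6.
Reduced cost of barley beer: c₃ − yᵀa₃ = 16 − (1·5 + 6·2) = 16 − 17 = -1.

-1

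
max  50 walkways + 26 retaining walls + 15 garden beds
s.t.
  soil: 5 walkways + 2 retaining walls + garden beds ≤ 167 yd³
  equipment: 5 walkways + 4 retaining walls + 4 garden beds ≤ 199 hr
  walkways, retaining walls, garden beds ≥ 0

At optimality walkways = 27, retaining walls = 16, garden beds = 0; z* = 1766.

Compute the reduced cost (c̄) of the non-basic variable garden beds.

-4

At the optimum: soil uses 167 of 167 (binding); equipment uses 199 of 199 (binding).
The binding rows give the dual system: 5·y_soil + 5·y_equipment = 50 and 2·y_soil + 4·y_equipment = 26.
This yields shadow prices y_soil = 7, y_equipment = 3.
Reduced cost of garden beds: c₃ − yᵀa₃ = 15 − (7·1 + 3·4) = 15 − 19 = -4.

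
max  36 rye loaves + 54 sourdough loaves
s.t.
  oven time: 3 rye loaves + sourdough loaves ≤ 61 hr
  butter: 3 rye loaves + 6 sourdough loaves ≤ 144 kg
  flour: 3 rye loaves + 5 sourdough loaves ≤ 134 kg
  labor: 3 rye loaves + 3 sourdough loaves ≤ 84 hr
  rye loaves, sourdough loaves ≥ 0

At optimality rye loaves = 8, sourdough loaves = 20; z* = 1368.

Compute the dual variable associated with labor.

Binding: butter and labor. Non-binding: oven time (17 unused), flour (10 unused).
Slack constraints have shadow price 0 (complementary slackness).
From A_Bᵀ y = c: 3·y_butter + 3·y_labor = 36; 6·y_butter + 3·y_labor = 54.
This yields shadow prices y_butter = 6, y_labor = 6.
Shadow price of labor = 6.

6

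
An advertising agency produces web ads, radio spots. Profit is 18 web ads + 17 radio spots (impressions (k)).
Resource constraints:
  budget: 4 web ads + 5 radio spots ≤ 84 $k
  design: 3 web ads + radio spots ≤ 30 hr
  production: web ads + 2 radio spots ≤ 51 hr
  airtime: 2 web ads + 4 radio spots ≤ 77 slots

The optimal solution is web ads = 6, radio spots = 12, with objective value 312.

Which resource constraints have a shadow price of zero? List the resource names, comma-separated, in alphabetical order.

airtime, production

budget: 84/84 (binding)
design: 30/30 (binding)
production: 30/51 (slack 21)
airtime: 60/77 (slack 17)
By complementary slackness, a constraint with positive slack has shadow price 0 → airtime, production.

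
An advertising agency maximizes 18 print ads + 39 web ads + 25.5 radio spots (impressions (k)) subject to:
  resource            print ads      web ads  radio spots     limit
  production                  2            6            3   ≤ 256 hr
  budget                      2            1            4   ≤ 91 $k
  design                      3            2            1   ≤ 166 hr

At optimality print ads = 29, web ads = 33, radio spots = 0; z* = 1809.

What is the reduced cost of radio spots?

Binding: production and budget. Non-binding: design (13 unused).
Slack constraints have shadow price 0 (complementary slackness).
From A_Bᵀ y = c: 2·y_production + 2·y_budget = 18; 6·y_production + 1·y_budget = 39.
→ y_production = 6 and y_budget = 3.
Reduced cost of radio spots: c₃ − yᵀa₃ = 25.5 − (6·3 + 3·4) = 25.5 − 30 = -4.5.

-4.5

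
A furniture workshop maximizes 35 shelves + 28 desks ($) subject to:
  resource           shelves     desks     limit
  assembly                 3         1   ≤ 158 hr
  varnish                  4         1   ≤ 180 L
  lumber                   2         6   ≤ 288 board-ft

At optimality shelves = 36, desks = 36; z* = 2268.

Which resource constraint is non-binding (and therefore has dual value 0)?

assembly: 144/158 (slack 14)
varnish: 180/180 (binding)
lumber: 288/288 (binding)
By complementary slackness, a constraint with positive slack has shadow price 0 → assembly.

assembly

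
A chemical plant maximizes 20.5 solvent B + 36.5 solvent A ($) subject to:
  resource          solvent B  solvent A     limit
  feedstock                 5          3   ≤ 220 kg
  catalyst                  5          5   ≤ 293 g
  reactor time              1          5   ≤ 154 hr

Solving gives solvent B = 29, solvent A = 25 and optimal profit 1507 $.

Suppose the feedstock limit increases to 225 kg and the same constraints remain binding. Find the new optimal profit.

At the optimum: feedstock uses 220 of 220 (binding); catalyst uses 270 of 293 (slack = 23); reactor time uses 154 of 154 (binding).
Since catalyst is not tight, its dual is 0.
From A_Bᵀ y = c: 5·y_feedstock + 1·y_reactor time = 20.5; 3·y_feedstock + 5·y_reactor time = 36.5.
Solving: y_feedstock = 3, y_reactor time = 5.5.
Δz = y_feedstock·Δb = 3 × (5) = 15, so new z* = 1507 + 15 = 1522.

1522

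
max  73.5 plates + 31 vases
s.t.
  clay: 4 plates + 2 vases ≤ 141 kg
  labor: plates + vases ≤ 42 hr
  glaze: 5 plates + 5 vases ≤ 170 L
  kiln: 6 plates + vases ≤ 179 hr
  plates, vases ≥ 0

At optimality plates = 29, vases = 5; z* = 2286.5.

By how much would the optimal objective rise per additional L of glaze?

At the optimum: clay uses 126 of 141 (slack = 15); labor uses 34 of 42 (slack = 8); glaze uses 170 of 170 (binding); kiln uses 179 of 179 (binding).
Since clay, labor are not tight, their duals are 0.
From A_Bᵀ y = c: 5·y_glaze + 6·y_kiln = 73.5; 5·y_glaze + 1·y_kiln = 31.
This yields shadow prices y_glaze = 4.5, y_kiln = 8.5.
Shadow price of glaze = 4.5.

4.5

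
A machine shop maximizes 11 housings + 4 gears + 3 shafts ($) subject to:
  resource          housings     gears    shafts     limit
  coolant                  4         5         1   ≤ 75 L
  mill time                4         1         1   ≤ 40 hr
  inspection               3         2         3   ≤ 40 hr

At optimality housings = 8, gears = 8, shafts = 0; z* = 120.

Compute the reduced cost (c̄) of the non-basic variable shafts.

Check each constraint at x*: coolant 72/75 (slack 3); mill time 40/40 (tight); inspection 40/40 (tight).
Since coolant is not tight, its dual is 0.
Dual feasibility on the basic columns requires 4·y_mill time + 3·y_inspection = 11, 1·y_mill time + 2·y_inspection = 4.
This yields shadow prices y_mill time = 2, y_inspection = 1.
Reduced cost of shafts: c₃ − yᵀa₃ = 3 − (2·1 + 1·3) = 3 − 5 = -2.

-2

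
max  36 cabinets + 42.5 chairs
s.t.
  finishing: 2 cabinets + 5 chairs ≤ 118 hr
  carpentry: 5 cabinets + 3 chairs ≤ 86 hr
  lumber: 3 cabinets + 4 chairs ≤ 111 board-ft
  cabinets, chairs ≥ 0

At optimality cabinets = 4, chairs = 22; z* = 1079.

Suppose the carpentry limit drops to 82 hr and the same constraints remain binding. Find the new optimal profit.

1059

At the optimum: finishing uses 118 of 118 (binding); carpentry uses 86 of 86 (binding); lumber uses 100 of 111 (slack = 11).
Since lumber is not tight, its dual is 0.
Dual feasibility on the basic columns requires 2·y_finishing + 5·y_carpentry = 36, 5·y_finishing + 3·y_carpentry = 42.5.
Solving: y_finishing = 5.5, y_carpentry = 5.
Δz = y_carpentry·Δb = 5 × (-4) = -20, so new z* = 1079 − 20 = 1059.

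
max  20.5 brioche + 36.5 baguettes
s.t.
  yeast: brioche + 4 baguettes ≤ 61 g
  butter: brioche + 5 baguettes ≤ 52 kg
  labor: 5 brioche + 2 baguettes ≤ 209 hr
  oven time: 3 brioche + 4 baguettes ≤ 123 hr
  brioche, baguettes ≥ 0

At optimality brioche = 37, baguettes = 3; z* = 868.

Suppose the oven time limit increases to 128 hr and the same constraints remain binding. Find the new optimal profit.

Binding: butter and oven time. Non-binding: yeast (12 unused), labor (18 unused).
Slack constraints have shadow price 0 (complementary slackness).
The binding rows give the dual system: 1·y_butter + 3·y_oven time = 20.5 and 5·y_butter + 4·y_oven time = 36.5.
→ y_butter = 2.5 and y_oven time = 6.
Δz = y_oven time·Δb = 6 × (5) = 30, so new z* = 868 + 30 = 898.

898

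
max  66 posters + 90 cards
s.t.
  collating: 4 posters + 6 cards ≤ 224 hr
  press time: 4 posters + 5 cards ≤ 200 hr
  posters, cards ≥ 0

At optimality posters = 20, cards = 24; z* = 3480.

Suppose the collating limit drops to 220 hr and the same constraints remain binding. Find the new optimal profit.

At the optimum: collating uses 224 of 224 (binding); press time uses 200 of 200 (binding).
Dual feasibility on the basic columns requires 4·y_collating + 4·y_press time = 66, 6·y_collating + 5·y_press time = 90.
Solving: y_collating = 7.5, y_press time = 9.
Δz = y_collating·Δb = 7.5 × (-4) = -30, so new z* = 3480 − 30 = 3450.

3450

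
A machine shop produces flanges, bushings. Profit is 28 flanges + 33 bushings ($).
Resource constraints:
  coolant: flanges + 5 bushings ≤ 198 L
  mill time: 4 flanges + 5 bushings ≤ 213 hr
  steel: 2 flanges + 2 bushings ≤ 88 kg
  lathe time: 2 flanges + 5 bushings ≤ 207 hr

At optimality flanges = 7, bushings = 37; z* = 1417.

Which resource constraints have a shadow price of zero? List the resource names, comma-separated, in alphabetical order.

coolant, lathe time

coolant: 192/198 (slack 6)
mill time: 213/213 (binding)
steel: 88/88 (binding)
lathe time: 199/207 (slack 8)
By complementary slackness, a constraint with positive slack has shadow price 0 → coolant, lathe time.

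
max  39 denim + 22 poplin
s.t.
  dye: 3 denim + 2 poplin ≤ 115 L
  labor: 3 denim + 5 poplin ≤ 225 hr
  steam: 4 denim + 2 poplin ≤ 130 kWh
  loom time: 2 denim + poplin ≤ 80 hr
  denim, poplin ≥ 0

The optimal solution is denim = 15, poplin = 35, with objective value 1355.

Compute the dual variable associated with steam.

6

Binding: dye and steam. Non-binding: labor (5 unused), loom time (15 unused).
Slack constraints have shadow price 0 (complementary slackness).
From A_Bᵀ y = c: 3·y_dye + 4·y_steam = 39; 2·y_dye + 2·y_steam = 22.
Solving: y_dye = 5, y_steam = 6.
Shadow price of steam = 6.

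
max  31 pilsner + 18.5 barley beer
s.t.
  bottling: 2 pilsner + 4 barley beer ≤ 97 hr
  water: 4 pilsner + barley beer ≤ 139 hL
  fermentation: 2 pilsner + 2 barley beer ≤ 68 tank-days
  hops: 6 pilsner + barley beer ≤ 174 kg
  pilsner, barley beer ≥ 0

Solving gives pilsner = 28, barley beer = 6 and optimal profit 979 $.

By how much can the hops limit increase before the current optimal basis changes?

30

Binding constraints: fermentation, hops. The basis is B = [[2,2],[6,1]] with det -10.
Per unit increase in hops, x* moves by d = (0.2, -0.2).
The basis stays optimal until barley beer reaches 0; allowable increase = 30 kg.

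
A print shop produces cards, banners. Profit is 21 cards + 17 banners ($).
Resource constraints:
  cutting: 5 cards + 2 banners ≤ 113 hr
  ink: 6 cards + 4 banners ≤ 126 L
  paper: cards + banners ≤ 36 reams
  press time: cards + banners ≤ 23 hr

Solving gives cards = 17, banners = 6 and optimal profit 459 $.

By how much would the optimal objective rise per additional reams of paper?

At the optimum: cutting uses 97 of 113 (slack = 16); ink uses 126 of 126 (binding); paper uses 23 of 36 (slack = 13); press time uses 23 of 23 (binding).
Since cutting, paper are not tight, their duals are 0.
Dual feasibility on the basic columns requires 6·y_ink + 1·y_press time = 21, 4·y_ink + 1·y_press time = 17.
This yields shadow prices y_ink = 2, y_press time = 9.
Shadow price of paper = 0.

0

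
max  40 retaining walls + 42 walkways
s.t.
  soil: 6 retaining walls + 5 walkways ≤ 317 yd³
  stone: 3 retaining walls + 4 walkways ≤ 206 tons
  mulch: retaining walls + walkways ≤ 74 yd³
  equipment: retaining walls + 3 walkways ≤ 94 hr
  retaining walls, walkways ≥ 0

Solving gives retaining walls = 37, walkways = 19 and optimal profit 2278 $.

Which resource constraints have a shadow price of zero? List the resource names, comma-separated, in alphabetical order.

mulch, stone

soil: 317/317 (binding)
stone: 187/206 (slack 19)
mulch: 56/74 (slack 18)
equipment: 94/94 (binding)
By complementary slackness, a constraint with positive slack has shadow price 0 → mulch, stone.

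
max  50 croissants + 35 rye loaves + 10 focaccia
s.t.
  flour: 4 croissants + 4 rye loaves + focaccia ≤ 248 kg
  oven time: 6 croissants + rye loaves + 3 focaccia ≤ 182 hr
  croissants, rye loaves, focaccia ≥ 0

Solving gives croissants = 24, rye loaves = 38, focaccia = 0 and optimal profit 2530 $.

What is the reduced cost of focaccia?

Check each constraint at x*: flour 248/248 (tight); oven time 182/182 (tight).
The binding rows give the dual system: 4·y_flour + 6·y_oven time = 50 and 4·y_flour + 1·y_oven time = 35.
→ y_flour = 8 and y_oven time = 3.
Reduced cost of focaccia: c₃ − yᵀa₃ = 10 − (8·1 + 3·3) = 10 − 17 = -7.

-7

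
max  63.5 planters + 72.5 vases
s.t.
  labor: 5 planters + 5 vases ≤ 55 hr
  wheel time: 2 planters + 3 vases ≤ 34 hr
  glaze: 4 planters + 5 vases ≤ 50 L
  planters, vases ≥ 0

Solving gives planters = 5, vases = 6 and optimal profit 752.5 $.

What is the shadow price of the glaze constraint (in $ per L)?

9

At the optimum: labor uses 55 of 55 (binding); wheel time uses 28 of 34 (slack = 6); glaze uses 50 of 50 (binding).
By complementary slackness, y = 0 for the non-binding constraint.
From A_Bᵀ y = c: 5·y_labor + 4·y_glaze = 63.5; 5·y_labor + 5·y_glaze = 72.5.
This yields shadow prices y_labor = 5.5, y_glaze = 9.
Shadow price of glaze = 9.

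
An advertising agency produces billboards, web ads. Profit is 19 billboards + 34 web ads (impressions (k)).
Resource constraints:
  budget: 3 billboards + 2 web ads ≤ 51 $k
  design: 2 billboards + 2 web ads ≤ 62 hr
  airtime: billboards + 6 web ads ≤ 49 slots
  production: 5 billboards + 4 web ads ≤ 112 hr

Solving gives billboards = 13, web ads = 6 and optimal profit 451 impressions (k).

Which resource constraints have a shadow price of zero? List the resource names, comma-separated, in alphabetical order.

budget: 51/51 (binding)
design: 38/62 (slack 24)
airtime: 49/49 (binding)
production: 89/112 (slack 23)
By complementary slackness, a constraint with positive slack has shadow price 0 → design, production.

design, production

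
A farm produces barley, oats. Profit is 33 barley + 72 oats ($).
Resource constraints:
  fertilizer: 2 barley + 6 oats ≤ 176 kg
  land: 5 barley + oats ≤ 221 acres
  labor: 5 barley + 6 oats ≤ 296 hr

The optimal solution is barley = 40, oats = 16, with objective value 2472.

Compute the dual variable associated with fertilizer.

9

Binding: fertilizer and labor. Non-binding: land (5 unused).
Since land is not tight, its dual is 0.
Dual feasibility on the basic columns requires 2·y_fertilizer + 5·y_labor = 33, 6·y_fertilizer + 6·y_labor = 72.
This yields shadow prices y_fertilizer = 9, y_labor = 3.
Shadow price of fertilizer = 9.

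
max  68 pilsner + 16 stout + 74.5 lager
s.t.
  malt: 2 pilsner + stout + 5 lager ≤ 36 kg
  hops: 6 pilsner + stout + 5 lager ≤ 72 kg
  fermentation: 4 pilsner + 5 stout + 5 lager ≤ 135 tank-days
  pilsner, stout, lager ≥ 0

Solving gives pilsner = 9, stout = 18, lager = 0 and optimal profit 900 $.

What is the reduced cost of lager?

-5.5

At the optimum: malt uses 36 of 36 (binding); hops uses 72 of 72 (binding); fermentation uses 126 of 135 (slack = 9).
By complementary slackness, y = 0 for the non-binding constraint.
Dual feasibility on the basic columns requires 2·y_malt + 6·y_hops = 68, 1·y_malt + 1·y_hops = 16.
→ y_malt = 7 and y_hops = 9.
Reduced cost of lager: c₃ − yᵀa₃ = 74.5 − (7·5 + 9·5) = 74.5 − 80 = -5.5.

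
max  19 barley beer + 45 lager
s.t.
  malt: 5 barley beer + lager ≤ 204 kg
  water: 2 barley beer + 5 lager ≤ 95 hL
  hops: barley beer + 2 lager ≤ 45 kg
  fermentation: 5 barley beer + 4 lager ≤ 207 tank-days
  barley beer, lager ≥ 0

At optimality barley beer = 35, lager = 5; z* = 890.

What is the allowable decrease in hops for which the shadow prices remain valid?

7

Binding constraints: water, hops. The basis is B = [[2,5],[1,2]] with det -1.
Per unit decrease in hops, x* moves by d = (-5, 2).
The basis stays optimal until barley beer reaches 0; allowable decrease = 7 kg.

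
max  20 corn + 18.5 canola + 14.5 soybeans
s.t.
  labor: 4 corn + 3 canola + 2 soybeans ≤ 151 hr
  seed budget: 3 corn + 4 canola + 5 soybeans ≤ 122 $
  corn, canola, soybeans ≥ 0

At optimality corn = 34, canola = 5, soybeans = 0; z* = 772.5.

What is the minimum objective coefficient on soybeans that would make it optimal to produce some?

17

Check each constraint at x*: labor 151/151 (tight); seed budget 122/122 (tight).
The binding rows give the dual system: 4·y_labor + 3·y_seed budget = 20 and 3·y_labor + 4·y_seed budget = 18.5.
Solving: y_labor = 3.5, y_seed budget = 2.
soybeans enters the basis when its profit ≥ yᵀa₃ = 3.5·2 + 2·5 = 17.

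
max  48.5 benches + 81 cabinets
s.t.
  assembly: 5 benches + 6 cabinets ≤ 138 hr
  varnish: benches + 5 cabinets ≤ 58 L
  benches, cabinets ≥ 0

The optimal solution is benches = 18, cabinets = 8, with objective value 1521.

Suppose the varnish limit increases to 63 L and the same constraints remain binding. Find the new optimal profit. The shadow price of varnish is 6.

1551

Δb = 5, so new z* = 1521 + (6)·(5) = 1521 + 30 = 1551.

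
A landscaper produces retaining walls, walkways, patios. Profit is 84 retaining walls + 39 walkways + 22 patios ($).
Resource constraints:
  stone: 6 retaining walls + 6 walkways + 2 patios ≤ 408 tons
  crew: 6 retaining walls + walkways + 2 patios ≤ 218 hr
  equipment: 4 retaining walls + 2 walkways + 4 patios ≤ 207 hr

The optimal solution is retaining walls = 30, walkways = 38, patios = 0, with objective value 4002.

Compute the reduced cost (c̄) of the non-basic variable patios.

-6

Binding: stone and crew. Non-binding: equipment (11 unused).
Slack constraints have shadow price 0 (complementary slackness).
From A_Bᵀ y = c: 6·y_stone + 6·y_crew = 84; 6·y_stone + 1·y_crew = 39.
→ y_stone = 5 and y_crew = 9.
Reduced cost of patios: c₃ − yᵀa₃ = 22 − (5·2 + 9·2) = 22 − 28 = -6.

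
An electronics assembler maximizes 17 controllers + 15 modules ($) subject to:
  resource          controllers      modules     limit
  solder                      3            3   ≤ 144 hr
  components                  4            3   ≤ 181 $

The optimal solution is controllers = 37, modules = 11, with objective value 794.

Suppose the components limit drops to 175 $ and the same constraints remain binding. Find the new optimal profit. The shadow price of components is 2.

782

Δb = -6, so new z* = 794 + (2)·(-6) = 794 − 12 = 782.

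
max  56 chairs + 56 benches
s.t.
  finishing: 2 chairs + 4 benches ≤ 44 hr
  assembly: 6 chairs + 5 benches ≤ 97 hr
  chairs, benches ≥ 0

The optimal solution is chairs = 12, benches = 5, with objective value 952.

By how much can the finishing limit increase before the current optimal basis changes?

33.6

Binding constraints: finishing, assembly. The basis is B = [[2,4],[6,5]] with det -14.
Per unit increase in finishing, x* moves by d = (-0.3571, 0.4286).
The basis stays optimal until chairs reaches 0; allowable increase = 33.6 hr.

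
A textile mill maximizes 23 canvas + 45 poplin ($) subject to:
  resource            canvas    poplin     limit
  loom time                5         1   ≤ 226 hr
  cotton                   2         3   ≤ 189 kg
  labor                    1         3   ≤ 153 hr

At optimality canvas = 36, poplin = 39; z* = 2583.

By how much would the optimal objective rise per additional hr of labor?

At the optimum: loom time uses 219 of 226 (slack = 7); cotton uses 189 of 189 (binding); labor uses 153 of 153 (binding).
Slack constraints have shadow price 0 (complementary slackness).
From A_Bᵀ y = c: 2·y_cotton + 1·y_labor = 23; 3·y_cotton + 3·y_labor = 45.
→ y_cotton = 8 and y_labor = 7.
Shadow price of labor = 7.

7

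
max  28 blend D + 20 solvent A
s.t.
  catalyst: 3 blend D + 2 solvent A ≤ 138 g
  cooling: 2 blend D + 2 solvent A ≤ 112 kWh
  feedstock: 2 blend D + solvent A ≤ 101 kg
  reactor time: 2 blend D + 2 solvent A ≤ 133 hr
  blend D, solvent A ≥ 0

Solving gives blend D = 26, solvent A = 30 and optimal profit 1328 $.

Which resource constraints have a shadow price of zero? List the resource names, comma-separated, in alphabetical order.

feedstock, reactor time

catalyst: 138/138 (binding)
cooling: 112/112 (binding)
feedstock: 82/101 (slack 19)
reactor time: 112/133 (slack 21)
By complementary slackness, a constraint with positive slack has shadow price 0 → feedstock, reactor time.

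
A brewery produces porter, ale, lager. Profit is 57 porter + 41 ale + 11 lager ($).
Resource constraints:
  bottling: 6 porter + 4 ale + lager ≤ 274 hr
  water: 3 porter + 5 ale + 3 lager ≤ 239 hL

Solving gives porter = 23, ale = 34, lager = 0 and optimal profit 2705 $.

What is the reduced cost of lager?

At the optimum: bottling uses 274 of 274 (binding); water uses 239 of 239 (binding).
The binding rows give the dual system: 6·y_bottling + 3·y_water = 57 and 4·y_bottling + 5·y_water = 41.
→ y_bottling = 9 and y_water = 1.
Reduced cost of lager: c₃ − yᵀa₃ = 11 − (9·1 + 1·3) = 11 − 12 = -1.

-1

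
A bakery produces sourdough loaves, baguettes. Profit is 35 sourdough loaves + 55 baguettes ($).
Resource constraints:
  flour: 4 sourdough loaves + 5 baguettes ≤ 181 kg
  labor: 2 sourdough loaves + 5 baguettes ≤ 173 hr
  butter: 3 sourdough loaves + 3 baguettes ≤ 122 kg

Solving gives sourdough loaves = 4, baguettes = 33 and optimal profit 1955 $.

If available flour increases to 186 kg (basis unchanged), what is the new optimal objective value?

Binding: flour and labor. Non-binding: butter (11 unused).
Since butter is not tight, its dual is 0.
The binding rows give the dual system: 4·y_flour + 2·y_labor = 35 and 5·y_flour + 5·y_labor = 55.
→ y_flour = 6.5 and y_labor = 4.5.
Δz = y_flour·Δb = 6.5 × (5) = 32.5, so new z* = 1955 + 32.5 = 1987.5.

1987.5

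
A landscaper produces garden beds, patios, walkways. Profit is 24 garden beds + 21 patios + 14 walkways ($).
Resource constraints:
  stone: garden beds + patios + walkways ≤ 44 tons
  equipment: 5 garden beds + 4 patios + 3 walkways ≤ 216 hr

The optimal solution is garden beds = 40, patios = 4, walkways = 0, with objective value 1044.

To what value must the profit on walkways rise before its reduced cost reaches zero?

18

At the optimum: stone uses 44 of 44 (binding); equipment uses 216 of 216 (binding).
From A_Bᵀ y = c: 1·y_stone + 5·y_equipment = 24; 1·y_stone + 4·y_equipment = 21.
→ y_stone = 9 and y_equipment = 3.
walkways enters the basis when its profit ≥ yᵀa₃ = 9·1 + 3·3 = 18.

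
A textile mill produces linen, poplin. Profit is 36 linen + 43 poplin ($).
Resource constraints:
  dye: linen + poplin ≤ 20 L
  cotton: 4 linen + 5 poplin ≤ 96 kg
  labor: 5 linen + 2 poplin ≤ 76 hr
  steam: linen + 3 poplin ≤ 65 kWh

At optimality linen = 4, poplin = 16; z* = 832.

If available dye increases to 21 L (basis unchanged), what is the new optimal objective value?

At the optimum: dye uses 20 of 20 (binding); cotton uses 96 of 96 (binding); labor uses 52 of 76 (slack = 24); steam uses 52 of 65 (slack = 13).
By complementary slackness, y = 0 for the non-binding constraints.
From A_Bᵀ y = c: 1·y_dye + 4·y_cotton = 36; 1·y_dye + 5·y_cotton = 43.
→ y_dye = 8 and y_cotton = 7.
Δz = y_dye·Δb = 8 × (1) = 8, so new z* = 832 + 8 = 840.

840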